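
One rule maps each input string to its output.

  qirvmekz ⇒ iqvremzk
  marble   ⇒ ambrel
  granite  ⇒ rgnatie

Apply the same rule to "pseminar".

spmenira

The pattern: swap each adjacent pair of characters (1↔2, 3↔4, ...).
Doing the same to "pseminar": "spmenira".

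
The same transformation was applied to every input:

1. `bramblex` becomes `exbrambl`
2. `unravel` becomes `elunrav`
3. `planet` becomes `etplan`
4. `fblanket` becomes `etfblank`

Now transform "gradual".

In each case the input is transformed by: move the last 2 characters to the front (rotate right by 2).
For "gradual" the result is "algradu".

algradu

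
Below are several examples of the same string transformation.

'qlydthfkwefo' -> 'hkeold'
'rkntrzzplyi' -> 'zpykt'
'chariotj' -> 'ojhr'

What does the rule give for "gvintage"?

Each output is the input with this applied: keep every other character starting from the second (positions 2nd, 4th, 6th, ...), then move the first 2 characters to the end (rotate left by 2).
"gvintage" → "aevn".

aevn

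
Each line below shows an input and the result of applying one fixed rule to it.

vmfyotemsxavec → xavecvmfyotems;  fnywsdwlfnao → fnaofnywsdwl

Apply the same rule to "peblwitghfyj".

The rule is to move the first 2 characters to the end (rotate left by 2), then swap the front and back halves of the string.
For "peblwitghfyj" the result is "hfyjpeblwitg".

hfyjpeblwitg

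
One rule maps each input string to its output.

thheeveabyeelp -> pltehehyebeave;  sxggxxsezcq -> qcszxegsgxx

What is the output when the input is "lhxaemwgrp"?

prlghwxmae

Each output is the input with this applied: move the last character to the front, then take characters alternately from the front and the back (1st, last, 2nd, 2nd-last, ...).
For "lhxaemwgrp", step one produces "plhxaemwgr"; step two turns that into "prlghwxmae".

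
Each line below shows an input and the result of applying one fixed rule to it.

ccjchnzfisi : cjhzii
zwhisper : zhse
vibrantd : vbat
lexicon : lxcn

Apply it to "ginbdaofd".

gndod

The transformation: keep every other character starting from the first (positions 1st, 3rd, 5th, ...).
"ginbdaofd" → "gndod".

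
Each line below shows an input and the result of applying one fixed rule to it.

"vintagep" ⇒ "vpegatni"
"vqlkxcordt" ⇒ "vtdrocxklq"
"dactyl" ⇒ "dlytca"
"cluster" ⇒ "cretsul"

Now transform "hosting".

hgnitso

Rule — move the first character to the end, then reverse the string.
Starting from "hosting": after the first operation, "ostingh"; after the second, "hgnitso".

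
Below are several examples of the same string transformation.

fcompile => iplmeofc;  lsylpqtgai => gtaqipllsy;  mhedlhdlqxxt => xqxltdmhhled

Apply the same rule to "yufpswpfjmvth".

vmtjhfypuwfsp

Each output is the input with this applied: move the last 3 characters to the front (rotate right by 3), then take characters alternately from the front and the back (1st, last, 2nd, 2nd-last, ...).
On "yufpswpfjmvth": the first step gives "vthyufpswpfjm", and the second then gives "vmtjhfypuwfsp".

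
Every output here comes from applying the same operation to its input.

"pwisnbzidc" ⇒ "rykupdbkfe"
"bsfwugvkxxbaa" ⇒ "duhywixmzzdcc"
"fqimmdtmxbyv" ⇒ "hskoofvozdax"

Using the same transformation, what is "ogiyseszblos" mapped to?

qikaugubdnqu

The transformation: shift every letter 2 places forward in the alphabet (wrapping around).
Doing the same to "ogiyseszblos": "qikaugubdnqu".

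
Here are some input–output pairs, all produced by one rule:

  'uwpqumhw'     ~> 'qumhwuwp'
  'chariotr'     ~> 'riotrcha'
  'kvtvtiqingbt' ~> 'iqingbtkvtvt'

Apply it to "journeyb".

The transformation: move the last character to the front, then swap the front and back halves of the string.
Doing the same to "journeyb": "rneybjou".

rneybjou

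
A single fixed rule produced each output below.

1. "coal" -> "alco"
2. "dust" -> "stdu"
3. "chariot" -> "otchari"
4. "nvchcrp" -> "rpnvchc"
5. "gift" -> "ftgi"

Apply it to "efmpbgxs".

xsefmpbg

Looking at the pairs, the operation is to move the last 2 characters to the front (rotate right by 2).
"efmpbgxs" → "xsefmpbg".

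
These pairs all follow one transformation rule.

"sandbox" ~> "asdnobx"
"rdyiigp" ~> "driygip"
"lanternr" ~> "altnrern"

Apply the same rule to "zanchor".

azcnohr

Each output is the input with this applied: swap each adjacent pair of characters (1↔2, 3↔4, ...).
On "zanchor" that produces "azcnohr".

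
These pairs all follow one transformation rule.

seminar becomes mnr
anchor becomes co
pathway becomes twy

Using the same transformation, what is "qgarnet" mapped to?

ant

The pattern: delete the first character, then keep every other character starting from the second (positions 2nd, 4th, 6th, ...).
Applying both steps to "qgarnet": "garnet", then "ant".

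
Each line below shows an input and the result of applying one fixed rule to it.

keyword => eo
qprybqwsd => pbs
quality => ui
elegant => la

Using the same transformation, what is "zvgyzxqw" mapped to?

The rule is to keep one character in every 3, starting at position 2 (positions 2nd, 5th, 8th, ...).
So "zvgyzxqw" becomes "vzw".

vzw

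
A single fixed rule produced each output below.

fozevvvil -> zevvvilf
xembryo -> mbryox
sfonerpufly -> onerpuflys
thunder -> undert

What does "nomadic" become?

In each case the input is transformed by: move the first character to the end, then delete the first character.
Applying both steps to "nomadic": "omadicn", then "madicn".

madicn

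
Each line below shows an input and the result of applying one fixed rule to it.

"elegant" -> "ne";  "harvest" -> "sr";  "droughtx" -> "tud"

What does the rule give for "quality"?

ta

What's happening: reverse the string, then keep one character in every 3, starting at position 2 (positions 2nd, 5th, 8th, ...).
On "quality": the first step gives "ytilauq", and the second then gives "ta".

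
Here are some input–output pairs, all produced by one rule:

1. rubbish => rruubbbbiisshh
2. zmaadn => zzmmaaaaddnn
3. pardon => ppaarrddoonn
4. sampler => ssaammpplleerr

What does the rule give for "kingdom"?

kkiinnggddoomm

Looking at the pairs, the operation is to double every character.
Applying that to "kingdom" gives "kkiinnggddoomm".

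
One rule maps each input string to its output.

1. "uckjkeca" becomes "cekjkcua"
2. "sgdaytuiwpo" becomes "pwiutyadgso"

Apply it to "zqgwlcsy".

sclwgqzy

Each output is the input with this applied: move the last character to the front, then reverse the string.
"zqgwlcsy" → "yzqgwlcs" → "sclwgqzy".
(Check on "uckjkeca": → "auckjkec" → "cekjkcua" ✓)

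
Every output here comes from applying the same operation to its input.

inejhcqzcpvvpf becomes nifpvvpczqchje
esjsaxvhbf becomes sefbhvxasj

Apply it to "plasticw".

Looking at the pairs, the operation is to move the first 2 characters to the end (rotate left by 2), then reverse the string.
Applying both steps to "plasticw": "asticwpl", then "lpwcitsa".

lpwcitsa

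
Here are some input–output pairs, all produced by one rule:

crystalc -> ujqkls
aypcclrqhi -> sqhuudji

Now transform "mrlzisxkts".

The transformation: delete the last 2 characters, then shift every letter 8 places backward in the alphabet (wrapping around).
On "mrlzisxkts": the first step gives "mrlzisxk", and the second then gives "ejdrakpc".

ejdrakpc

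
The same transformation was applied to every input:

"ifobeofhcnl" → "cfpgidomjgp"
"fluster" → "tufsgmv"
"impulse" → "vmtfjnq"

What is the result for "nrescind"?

tdjoeosf

Looking at the pairs, the operation is to shift every letter 1 place forward in the alphabet (wrapping around), then move the first 3 characters to the end (rotate left by 3).
Applying both steps to "nrescind": "osftdjoe", then "tdjoeosf".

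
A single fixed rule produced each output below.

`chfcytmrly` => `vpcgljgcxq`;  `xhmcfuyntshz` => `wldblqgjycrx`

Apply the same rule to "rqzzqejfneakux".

oybvudduinjrie

What's happening: move the last 3 characters to the front (rotate right by 3), then shift every letter 4 places forward in the alphabet (wrapping around).
For "rqzzqejfneakux" the result is "oybvudduinjrie".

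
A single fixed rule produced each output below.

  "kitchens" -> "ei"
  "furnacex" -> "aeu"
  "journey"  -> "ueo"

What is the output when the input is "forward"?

ao

Looking at the pairs, the operation is to move the first 2 characters to the end (rotate left by 2), then keep only the vowels.
On "forward" that produces "ao".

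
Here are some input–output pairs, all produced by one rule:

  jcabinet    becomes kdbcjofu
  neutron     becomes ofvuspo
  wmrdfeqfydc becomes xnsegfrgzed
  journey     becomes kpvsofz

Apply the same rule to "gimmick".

hjnnjdl

What's happening: shift every letter 1 place forward in the alphabet (wrapping around).
So "gimmick" becomes "hjnnjdl".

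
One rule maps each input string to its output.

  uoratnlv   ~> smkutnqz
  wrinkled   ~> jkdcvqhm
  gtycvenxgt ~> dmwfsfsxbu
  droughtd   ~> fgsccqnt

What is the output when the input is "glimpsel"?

ordkfkhl

What's happening: swap the front and back halves of the string, then shift every letter 1 place backward in the alphabet (wrapping around).
On "glimpsel": the first step gives "pselglim", and the second then gives "ordkfkhl".
(Check on "wrinkled": → "kledwrin" → "jkdcvqhm" ✓)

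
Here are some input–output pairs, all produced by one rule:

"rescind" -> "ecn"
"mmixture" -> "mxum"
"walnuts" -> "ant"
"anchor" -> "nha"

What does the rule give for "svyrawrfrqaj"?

vrwfqs

The rule is to swap the first and last characters, then keep every other character starting from the second (positions 2nd, 4th, 6th, ...).
Working it through for "svyrawrfrqaj": intermediate "jvyrawrfrqas", final "vrwfqs".
(Check on "anchor": → "rnchoa" → "nha" ✓)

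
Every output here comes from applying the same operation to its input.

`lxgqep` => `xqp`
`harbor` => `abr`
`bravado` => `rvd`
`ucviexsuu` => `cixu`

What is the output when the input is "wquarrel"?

qarl

The transformation: keep every other character starting from the second (positions 2nd, 4th, 6th, ...).
Doing the same to "wquarrel": "qarl".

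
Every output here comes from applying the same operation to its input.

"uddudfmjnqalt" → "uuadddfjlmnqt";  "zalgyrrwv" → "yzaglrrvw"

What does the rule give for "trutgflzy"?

yzfglrttu

In each case the input is transformed by: sort the characters into alphabetical order, then move the last 2 characters to the front (rotate right by 2).
Starting from "trutgflzy": after the first operation, "fglrttuyz"; after the second, "yzfglrttu".
(Check on "zalgyrrwv": → "aglrrvwyz" → "yzaglrrvw" ✓)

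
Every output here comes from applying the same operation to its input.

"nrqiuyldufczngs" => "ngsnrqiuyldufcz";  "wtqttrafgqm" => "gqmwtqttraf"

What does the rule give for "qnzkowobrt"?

The rule is to move the last 3 characters to the front (rotate right by 3).
Applying that to "qnzkowobrt" gives "brtqnzkowo".

brtqnzkowo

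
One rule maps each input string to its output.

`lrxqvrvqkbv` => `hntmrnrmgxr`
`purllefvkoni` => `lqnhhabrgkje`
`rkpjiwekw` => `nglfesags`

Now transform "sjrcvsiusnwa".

ofnyroeqojsw

Each output is the input with this applied: shift every letter 4 places backward in the alphabet (wrapping around).
Applying that to "sjrcvsiusnwa" gives "ofnyroeqojsw".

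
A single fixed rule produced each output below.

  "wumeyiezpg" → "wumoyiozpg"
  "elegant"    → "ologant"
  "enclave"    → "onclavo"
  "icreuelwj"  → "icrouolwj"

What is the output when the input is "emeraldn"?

Rule — replace every "e" with "o".
Applying that to "emeraldn" gives "omoraldn".

omoraldn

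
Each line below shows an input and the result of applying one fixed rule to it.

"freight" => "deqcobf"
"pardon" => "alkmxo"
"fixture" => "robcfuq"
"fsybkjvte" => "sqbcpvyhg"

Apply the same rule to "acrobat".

yxqxzol

The pattern: move the last 3 characters to the front (rotate right by 3), then shift every letter 3 places backward in the alphabet (wrapping around).
For "acrobat", step one produces "batacro"; step two turns that into "yxqxzol".
(Check on "fsybkjvte": → "vtefsybkj" → "sqbcpvyhg" ✓)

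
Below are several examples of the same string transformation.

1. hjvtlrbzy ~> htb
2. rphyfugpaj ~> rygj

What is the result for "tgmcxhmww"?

The pattern: keep one character in every 3, starting at position 1 (positions 1st, 4th, 7th, ...).
For "tgmcxhmww" the result is "tcm".

tcm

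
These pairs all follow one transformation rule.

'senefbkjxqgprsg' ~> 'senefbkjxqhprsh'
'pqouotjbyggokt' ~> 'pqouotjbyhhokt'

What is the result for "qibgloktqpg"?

The pattern: replace every "g" with "h".
For "qibgloktqpg" the result is "qibhloktqph".

qibhloktqph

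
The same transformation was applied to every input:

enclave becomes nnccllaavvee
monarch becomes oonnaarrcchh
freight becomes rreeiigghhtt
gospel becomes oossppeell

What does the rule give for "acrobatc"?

In each case the input is transformed by: delete the first character, then double every character.
On "acrobatc": the first step gives "crobatc", and the second then gives "ccrroobbaattcc".
(Check on "monarch": → "onarch" → "oonnaarrcchh" ✓)

ccrroobbaattcc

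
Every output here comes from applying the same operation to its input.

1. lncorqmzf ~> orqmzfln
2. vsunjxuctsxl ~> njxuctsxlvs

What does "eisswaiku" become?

The pattern: move the first 3 characters to the end (rotate left by 3), then delete the last character.
For "eisswaiku" the result is "swaikuei".

swaikuei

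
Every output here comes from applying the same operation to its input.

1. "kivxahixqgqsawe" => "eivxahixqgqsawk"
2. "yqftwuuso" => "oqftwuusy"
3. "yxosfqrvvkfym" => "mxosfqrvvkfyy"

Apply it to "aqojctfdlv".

vqojctfdla

The transformation: swap the first and last characters.
So "aqojctfdlv" becomes "vqojctfdla".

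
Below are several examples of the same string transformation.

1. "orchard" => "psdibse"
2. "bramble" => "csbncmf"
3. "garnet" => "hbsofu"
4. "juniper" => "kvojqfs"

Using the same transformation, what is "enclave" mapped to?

What's happening: shift every letter 1 place forward in the alphabet (wrapping around).
"enclave" → "fodmbwf".

fodmbwf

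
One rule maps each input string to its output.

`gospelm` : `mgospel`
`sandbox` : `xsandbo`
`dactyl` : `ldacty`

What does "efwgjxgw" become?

The pattern: move the last character to the front.
On "efwgjxgw" that produces "wefwgjxg".

wefwgjxg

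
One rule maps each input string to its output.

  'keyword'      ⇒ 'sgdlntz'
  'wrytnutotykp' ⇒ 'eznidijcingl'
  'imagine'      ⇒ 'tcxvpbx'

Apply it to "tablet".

itaqpi

The pattern: reverse the string, then shift every letter 11 places backward in the alphabet (wrapping around).
On "tablet": the first step gives "telbat", and the second then gives "itaqpi".
(Check on "wrytnutotykp": → "pkytotuntyrw" → "eznidijcingl" ✓)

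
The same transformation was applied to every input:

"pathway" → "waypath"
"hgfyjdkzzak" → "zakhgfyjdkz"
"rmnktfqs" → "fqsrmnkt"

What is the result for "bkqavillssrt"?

srtbkqavills

Rule — move the last 3 characters to the front (rotate right by 3).
Applying that to "bkqavillssrt" gives "srtbkqavills".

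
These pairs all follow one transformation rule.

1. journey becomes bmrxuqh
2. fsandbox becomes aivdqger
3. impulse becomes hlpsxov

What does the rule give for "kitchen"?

qnlwfkh

The rule is to move the last character to the front, then shift every letter 3 places forward in the alphabet (wrapping around).
On "kitchen": the first step gives "nkitche", and the second then gives "qnlwfkh".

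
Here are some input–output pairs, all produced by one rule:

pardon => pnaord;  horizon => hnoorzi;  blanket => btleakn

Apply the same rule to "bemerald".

Looking at the pairs, the operation is to take characters alternately from the front and the back (1st, last, 2nd, 2nd-last, ...).
So "bemerald" becomes "bdelmaer".

bdelmaer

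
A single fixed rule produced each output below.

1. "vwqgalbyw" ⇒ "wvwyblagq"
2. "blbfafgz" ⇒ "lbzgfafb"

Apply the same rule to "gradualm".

rgmlauda

The rule is to reverse the string, then move the last 2 characters to the front (rotate right by 2).
For "gradualm", step one produces "mlaudarg"; step two turns that into "rgmlauda".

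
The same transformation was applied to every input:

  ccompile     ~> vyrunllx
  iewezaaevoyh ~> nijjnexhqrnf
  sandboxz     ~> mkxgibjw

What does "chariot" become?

Looking at the pairs, the operation is to move the first 3 characters to the end (rotate left by 3), then shift every letter 9 places forward in the alphabet (wrapping around).
"chariot" → "riotcha" → "arxclqj".

arxclqj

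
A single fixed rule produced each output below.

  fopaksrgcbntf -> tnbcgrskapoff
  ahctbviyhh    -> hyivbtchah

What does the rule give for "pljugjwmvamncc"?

cnmavmwjgujlpc

The rule is to reverse the string, then move the first character to the end.
For "pljugjwmvamncc" the result is "cnmavmwjgujlpc".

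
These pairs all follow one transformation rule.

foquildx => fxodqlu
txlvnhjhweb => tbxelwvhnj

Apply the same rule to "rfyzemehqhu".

rufhyqzhee

The pattern: take characters alternately from the front and the back (1st, last, 2nd, 2nd-last, ...), then delete the last character.
For "rfyzemehqhu", step one produces "rufhyqzheem"; step two turns that into "rufhyqzhee".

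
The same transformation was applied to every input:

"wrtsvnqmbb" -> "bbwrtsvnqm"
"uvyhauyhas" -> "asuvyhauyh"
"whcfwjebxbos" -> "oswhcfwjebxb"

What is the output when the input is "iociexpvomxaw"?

The rule is to move the last 2 characters to the front (rotate right by 2).
So "iociexpvomxaw" becomes "awiociexpvomx".

awiociexpvomx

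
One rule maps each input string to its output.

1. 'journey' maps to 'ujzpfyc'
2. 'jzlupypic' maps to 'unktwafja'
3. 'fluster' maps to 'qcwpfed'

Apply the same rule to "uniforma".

flyxtcqz

The rule is to shift every letter 11 places forward in the alphabet (wrapping around), then take characters alternately from the front and the back (1st, last, 2nd, 2nd-last, ...).
On "uniforma": the first step gives "fytqzcxl", and the second then gives "flyxtcqz".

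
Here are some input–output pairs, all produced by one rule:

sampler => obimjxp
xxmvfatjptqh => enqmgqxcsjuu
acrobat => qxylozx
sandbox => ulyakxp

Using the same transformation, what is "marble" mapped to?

The transformation: shift every letter 3 places backward in the alphabet (wrapping around), then reverse the string.
For "marble", step one produces "jxoyib"; step two turns that into "biyoxj".
(Check on "xxmvfatjptqh": → "uujscxqgmqne" → "enqmgqxcsjuu" ✓)

biyoxj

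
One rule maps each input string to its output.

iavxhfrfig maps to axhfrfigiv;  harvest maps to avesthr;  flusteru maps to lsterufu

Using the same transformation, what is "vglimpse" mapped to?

Rule — move the first 2 characters to the end (rotate left by 2), then swap the first and last characters.
On "vglimpse": the first step gives "limpsevg", and the second then gives "gimpsevl".

gimpsevl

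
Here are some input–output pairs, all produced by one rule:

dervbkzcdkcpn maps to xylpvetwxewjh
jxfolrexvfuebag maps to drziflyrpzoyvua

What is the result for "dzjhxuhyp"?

xtdbrobsj

Each output is the input with this applied: shift every letter 6 places backward in the alphabet (wrapping around).
For "dzjhxuhyp" the result is "xtdbrobsj".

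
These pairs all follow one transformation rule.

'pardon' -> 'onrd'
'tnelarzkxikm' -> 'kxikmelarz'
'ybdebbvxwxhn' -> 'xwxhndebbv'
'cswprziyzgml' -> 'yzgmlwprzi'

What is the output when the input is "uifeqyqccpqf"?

The pattern: delete the first 2 characters, then swap the front and back halves of the string.
Starting from "uifeqyqccpqf": after the first operation, "feqyqccpqf"; after the second, "ccpqffeqyq".
(Check on "pardon": → "rdon" → "onrd" ✓)

ccpqffeqyq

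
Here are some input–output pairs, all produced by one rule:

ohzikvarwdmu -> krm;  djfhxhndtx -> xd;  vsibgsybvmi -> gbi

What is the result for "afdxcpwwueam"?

cwa

The pattern: delete the first 3 characters, then keep one character in every 3, starting at position 2 (positions 2nd, 5th, 8th, ...).
"afdxcpwwueam" → "xcpwwueam" → "cwa".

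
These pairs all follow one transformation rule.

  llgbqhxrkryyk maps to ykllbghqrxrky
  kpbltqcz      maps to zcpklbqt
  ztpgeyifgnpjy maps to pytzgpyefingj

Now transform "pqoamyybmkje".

ejqpaoymbykm

What's happening: swap each adjacent pair of characters (1↔2, 3↔4, ...), then move the last 2 characters to the front (rotate right by 2).
For "pqoamyybmkje", step one produces "qpaoymbykmej"; step two turns that into "ejqpaoymbykm".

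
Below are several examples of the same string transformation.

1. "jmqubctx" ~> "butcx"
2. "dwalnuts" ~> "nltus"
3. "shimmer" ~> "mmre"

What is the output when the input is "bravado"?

The transformation: delete the first 3 characters, then swap each adjacent pair of characters (1↔2, 3↔4, ...).
Working it through for "bravado": intermediate "vado", final "avod".

avod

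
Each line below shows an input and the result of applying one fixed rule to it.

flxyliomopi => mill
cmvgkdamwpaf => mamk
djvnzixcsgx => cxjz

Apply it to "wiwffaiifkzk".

The transformation: keep one character in every 3, starting at position 2 (positions 2nd, 5th, 8th, ...), then move the first 2 characters to the end (rotate left by 2).
Working it through for "wiwffaiifkzk": intermediate "ifiz", final "izif".

izif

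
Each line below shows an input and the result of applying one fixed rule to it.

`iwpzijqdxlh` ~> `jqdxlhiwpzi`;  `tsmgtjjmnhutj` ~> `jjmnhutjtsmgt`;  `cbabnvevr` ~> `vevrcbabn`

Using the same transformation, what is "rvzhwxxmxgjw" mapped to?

xxmxgjwrvzhw

What's happening: move the first 2 characters to the end (rotate left by 2), then move the first 3 characters to the end (rotate left by 3).
For "rvzhwxxmxgjw" the result is "xxmxgjwrvzhw".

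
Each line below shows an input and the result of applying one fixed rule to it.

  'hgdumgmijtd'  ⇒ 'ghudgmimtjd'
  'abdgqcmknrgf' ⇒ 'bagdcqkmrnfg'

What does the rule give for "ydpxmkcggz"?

dyxpkmgczg

The pattern: swap each adjacent pair of characters (1↔2, 3↔4, ...).
Applying that to "ydpxmkcggz" gives "dyxpkmgczg".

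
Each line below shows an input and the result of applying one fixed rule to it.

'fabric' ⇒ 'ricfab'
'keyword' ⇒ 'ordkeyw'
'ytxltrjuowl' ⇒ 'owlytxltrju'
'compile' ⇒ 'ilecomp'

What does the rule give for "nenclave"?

avenencl

The pattern: move the last 3 characters to the front (rotate right by 3).
For "nenclave" the result is "avenencl".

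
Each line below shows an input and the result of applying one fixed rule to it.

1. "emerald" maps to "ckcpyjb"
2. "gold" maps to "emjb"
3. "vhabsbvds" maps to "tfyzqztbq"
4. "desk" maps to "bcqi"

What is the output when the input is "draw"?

bpyu

Looking at the pairs, the operation is to shift every letter 2 places backward in the alphabet (wrapping around).
So "draw" becomes "bpyu".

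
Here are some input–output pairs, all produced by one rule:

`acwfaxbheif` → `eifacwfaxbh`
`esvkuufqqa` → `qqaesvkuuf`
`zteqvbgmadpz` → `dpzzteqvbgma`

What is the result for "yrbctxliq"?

liqyrbctx

In each case the input is transformed by: move the last 3 characters to the front (rotate right by 3).
"yrbctxliq" → "liqyrbctx".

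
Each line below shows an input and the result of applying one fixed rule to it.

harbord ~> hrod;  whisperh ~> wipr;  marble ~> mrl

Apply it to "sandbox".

In each case the input is transformed by: keep every other character starting from the first (positions 1st, 3rd, 5th, ...).
So "sandbox" becomes "snbx".

snbx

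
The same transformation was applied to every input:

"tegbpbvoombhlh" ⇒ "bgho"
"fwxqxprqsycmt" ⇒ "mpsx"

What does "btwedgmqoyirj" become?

gorw

The rule is to keep one character in every 3, starting at position 3 (positions 3rd, 6th, 9th, ...), then sort the characters into alphabetical order.
Starting from "btwedgmqoyirj": after the first operation, "wgor"; after the second, "gorw".
(Check on "fwxqxprqsycmt": → "xpsm" → "mpsx" ✓)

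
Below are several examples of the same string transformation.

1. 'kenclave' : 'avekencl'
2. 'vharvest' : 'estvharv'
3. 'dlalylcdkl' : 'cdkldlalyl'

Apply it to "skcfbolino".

linoskcfbo

The transformation: swap the front and back halves of the string, then move the first character to the end.
For "skcfbolino", step one produces "olinoskcfb"; step two turns that into "linoskcfbo".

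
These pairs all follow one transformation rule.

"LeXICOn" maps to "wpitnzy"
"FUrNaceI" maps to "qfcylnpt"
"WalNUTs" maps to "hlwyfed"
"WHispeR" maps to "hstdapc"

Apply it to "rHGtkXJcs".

In each case the input is transformed by: shift every letter 11 places forward in the alphabet (wrapping around), then convert every letter to lowercase.
Working it through for "rHGtkXJcs": intermediate "cSRevIUnd", final "csreviund".
(Check on "WalNUTs": → "HlwYFEd" → "hlwyfed" ✓)

csreviund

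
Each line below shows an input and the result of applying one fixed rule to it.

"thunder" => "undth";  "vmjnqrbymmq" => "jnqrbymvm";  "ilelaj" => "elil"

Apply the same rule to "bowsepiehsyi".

The pattern: delete the last 2 characters, then move the first 2 characters to the end (rotate left by 2).
Working it through for "bowsepiehsyi": intermediate "bowsepiehs", final "wsepiehsbo".

wsepiehsbo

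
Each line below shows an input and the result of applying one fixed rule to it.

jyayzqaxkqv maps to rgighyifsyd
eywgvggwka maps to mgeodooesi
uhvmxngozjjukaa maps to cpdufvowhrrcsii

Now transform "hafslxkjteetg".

The pattern: shift every letter 8 places forward in the alphabet (wrapping around).
For "hafslxkjteetg" the result is "pinatfsrbmmbo".

pinatfsrbmmbo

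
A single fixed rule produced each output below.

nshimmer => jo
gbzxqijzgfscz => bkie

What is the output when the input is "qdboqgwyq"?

In each case the input is transformed by: keep one character in every 3, starting at position 3 (positions 3rd, 6th, 9th, ...), then shift every letter 2 places forward in the alphabet (wrapping around).
Working it through for "qdboqgwyq": intermediate "bgq", final "dis".
(Check on "nshimmer": → "hm" → "jo" ✓)

dis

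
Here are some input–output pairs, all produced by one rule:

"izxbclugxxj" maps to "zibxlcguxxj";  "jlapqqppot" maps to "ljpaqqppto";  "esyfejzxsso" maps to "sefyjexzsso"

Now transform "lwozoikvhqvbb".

In each case the input is transformed by: swap each adjacent pair of characters (1↔2, 3↔4, ...).
On "lwozoikvhqvbb" that produces "wlzoiovkqhbvb".

wlzoiovkqhbvb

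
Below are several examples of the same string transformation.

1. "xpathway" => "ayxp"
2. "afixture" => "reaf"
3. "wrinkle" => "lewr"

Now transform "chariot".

otch

What's happening: move the last 2 characters to the front (rotate right by 2), then keep only the first 4 characters.
Working it through for "chariot": intermediate "otchari", final "otch".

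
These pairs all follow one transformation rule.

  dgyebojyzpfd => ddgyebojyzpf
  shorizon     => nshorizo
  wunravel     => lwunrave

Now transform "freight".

Each output is the input with this applied: move the last character to the front.
For "freight" the result is "tfreigh".

tfreigh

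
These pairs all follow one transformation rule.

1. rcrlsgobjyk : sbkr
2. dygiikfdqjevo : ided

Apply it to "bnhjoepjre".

ojb

Rule — move the first 3 characters to the end (rotate left by 3), then keep one character in every 3, starting at position 2 (positions 2nd, 5th, 8th, ...).
Starting from "bnhjoepjre": after the first operation, "joepjrebnh"; after the second, "ojb".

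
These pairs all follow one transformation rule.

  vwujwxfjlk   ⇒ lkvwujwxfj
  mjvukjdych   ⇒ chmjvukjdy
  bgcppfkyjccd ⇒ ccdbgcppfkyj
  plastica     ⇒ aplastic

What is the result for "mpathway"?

ympathwa

The pattern: move the first 3 characters to the end (rotate left by 3), then swap the front and back halves of the string.
On "mpathway": the first step gives "thwaympa", and the second then gives "ympathwa".
(Check on "vwujwxfjlk": → "jwxfjlkvwu" → "lkvwujwxfj" ✓)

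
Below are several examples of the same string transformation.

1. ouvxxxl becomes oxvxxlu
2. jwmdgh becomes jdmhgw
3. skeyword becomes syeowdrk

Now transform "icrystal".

iyrtslac

Each output is the input with this applied: swap each adjacent pair of characters (1↔2, 3↔4, ...), then move the first character to the end.
So "icrystal" becomes "iyrtslac".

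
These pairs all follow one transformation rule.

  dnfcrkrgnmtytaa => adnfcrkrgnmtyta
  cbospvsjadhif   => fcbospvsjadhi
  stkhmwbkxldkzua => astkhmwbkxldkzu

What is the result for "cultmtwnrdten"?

ncultmtwnrdte

The transformation: move the last character to the front.
"cultmtwnrdten" → "ncultmtwnrdte".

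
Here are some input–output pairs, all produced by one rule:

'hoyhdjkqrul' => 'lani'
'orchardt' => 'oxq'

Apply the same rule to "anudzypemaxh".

kwbu

Each output is the input with this applied: keep one character in every 3, starting at position 2 (positions 2nd, 5th, 8th, ...), then shift every letter 3 places backward in the alphabet (wrapping around).
Working it through for "anudzypemaxh": intermediate "nzex", final "kwbu".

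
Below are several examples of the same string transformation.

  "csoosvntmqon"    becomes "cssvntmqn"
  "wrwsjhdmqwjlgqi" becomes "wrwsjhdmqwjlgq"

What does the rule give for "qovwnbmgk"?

What's happening: remove every vowel.
On "qovwnbmgk" that produces "qvwnbmgk".

qvwnbmgk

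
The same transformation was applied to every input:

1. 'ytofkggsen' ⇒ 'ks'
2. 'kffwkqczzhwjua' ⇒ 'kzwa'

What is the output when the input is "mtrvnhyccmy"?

ncy

What's happening: delete the first 2 characters, then keep one character in every 3, starting at position 3 (positions 3rd, 6th, 9th, ...).
Doing the same to "mtrvnhyccmy": "ncy".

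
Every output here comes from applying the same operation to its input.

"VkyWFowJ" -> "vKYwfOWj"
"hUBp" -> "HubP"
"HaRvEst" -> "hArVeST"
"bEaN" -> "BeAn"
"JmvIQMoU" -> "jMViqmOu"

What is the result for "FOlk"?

In each case the input is transformed by: flip the case of every letter.
On "FOlk" that produces "foLK".

foLK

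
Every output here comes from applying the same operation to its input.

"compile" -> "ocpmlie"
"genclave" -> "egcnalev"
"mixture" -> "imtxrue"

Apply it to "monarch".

The pattern: swap each adjacent pair of characters (1↔2, 3↔4, ...).
Doing the same to "monarch": "omancrh".

omancrh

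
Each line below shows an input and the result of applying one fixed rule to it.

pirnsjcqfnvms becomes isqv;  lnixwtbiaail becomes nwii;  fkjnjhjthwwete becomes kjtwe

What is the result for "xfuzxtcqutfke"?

fxqf

In each case the input is transformed by: keep one character in every 3, starting at position 2 (positions 2nd, 5th, 8th, ...).
So "xfuzxtcqutfke" becomes "fxqf".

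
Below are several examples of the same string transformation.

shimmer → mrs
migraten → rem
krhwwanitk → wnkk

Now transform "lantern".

tnl

The pattern: keep one character in every 3, starting at position 1 (positions 1st, 4th, 7th, ...), then move the first character to the end.
Working it through for "lantern": intermediate "ltn", final "tnl".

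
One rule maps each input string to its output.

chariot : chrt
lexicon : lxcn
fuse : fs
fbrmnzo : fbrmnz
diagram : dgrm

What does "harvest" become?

Each output is the input with this applied: remove every vowel.
Doing the same to "harvest": "hrvst".

hrvst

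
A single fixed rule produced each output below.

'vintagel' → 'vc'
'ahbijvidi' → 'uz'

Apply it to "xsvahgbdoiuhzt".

The transformation: shift every letter 9 places backward in the alphabet (wrapping around), then keep only the last 2 characters.
Working it through for "xsvahgbdoiuhzt": intermediate "ojmryxsufzlyqk", final "qk".

qk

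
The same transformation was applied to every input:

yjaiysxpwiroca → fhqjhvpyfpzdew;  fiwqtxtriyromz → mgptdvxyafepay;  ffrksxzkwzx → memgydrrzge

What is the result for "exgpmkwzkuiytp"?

Rule — shift every letter 7 places forward in the alphabet (wrapping around), then take characters alternately from the front and the back (1st, last, 2nd, 2nd-last, ...).
On "exgpmkwzkuiytp": the first step gives "lenwtrdgrbpfaw", and the second then gives "lweanfwptbrrdg".

lweanfwptbrrdg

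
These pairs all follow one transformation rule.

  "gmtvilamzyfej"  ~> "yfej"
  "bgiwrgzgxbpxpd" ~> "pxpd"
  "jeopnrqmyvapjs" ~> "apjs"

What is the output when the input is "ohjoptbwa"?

tbwa

Looking at the pairs, the operation is to keep only the last 4 characters.
"ohjoptbwa" → "tbwa".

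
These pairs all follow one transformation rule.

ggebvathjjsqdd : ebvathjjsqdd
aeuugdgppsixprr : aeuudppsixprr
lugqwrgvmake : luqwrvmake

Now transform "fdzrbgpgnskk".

fdzrbpnskk

The rule is to remove every "g".
Doing the same to "fdzrbgpgnskk": "fdzrbpnskk".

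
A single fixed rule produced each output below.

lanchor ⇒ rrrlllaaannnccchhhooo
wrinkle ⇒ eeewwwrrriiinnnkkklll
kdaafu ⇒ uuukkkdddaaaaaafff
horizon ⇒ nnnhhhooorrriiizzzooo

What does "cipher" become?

rrrccciiippphhheee

What's happening: repeat every character 3 times, then move the last 3 characters to the front (rotate right by 3).
For "cipher" the result is "rrrccciiippphhheee".
(Check on "kdaafu": → "kkkdddaaaaaafffuuu" → "uuukkkdddaaaaaafff" ✓)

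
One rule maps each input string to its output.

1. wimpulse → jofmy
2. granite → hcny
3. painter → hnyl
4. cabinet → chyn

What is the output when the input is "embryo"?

In each case the input is transformed by: shift every letter 6 places backward in the alphabet (wrapping around), then delete the first 3 characters.
Starting from "embryo": after the first operation, "ygvlsi"; after the second, "lsi".

lsi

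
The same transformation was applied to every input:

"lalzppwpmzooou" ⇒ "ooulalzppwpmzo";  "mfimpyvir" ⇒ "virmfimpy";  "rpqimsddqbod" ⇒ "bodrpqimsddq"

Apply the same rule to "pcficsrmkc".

mkcpcficsr

Rule — move the last 3 characters to the front (rotate right by 3).
"pcficsrmkc" → "mkcpcficsr".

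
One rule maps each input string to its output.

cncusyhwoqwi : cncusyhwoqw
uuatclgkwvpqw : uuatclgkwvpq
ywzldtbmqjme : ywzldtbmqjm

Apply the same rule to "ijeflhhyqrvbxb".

ijeflhhyqrvbx

Looking at the pairs, the operation is to delete the last character.
So "ijeflhhyqrvbxb" becomes "ijeflhhyqrvbx".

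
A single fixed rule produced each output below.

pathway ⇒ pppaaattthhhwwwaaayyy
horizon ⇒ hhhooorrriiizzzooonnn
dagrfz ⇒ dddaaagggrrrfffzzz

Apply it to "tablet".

tttaaabbbllleeettt

In each case the input is transformed by: repeat every character 3 times.
"tablet" → "tttaaabbbllleeettt".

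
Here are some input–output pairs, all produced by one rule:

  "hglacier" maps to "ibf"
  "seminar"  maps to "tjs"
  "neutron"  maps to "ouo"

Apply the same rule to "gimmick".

In each case the input is transformed by: shift every letter 1 place forward in the alphabet (wrapping around), then keep one character in every 3, starting at position 1 (positions 1st, 4th, 7th, ...).
Applying both steps to "gimmick": "hjnnjdl", then "hnl".

hnl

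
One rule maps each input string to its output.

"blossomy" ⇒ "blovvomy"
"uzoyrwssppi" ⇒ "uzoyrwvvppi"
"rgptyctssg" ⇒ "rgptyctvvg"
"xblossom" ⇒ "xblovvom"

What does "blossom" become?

The transformation: replace every "s" with "v".
"blossom" → "blovvom".

blovvom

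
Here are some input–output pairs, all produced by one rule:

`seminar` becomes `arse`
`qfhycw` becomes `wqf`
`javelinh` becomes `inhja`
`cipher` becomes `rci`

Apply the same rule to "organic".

icor

The transformation: move the first 2 characters to the end (rotate left by 2), then delete the first 3 characters.
"organic" → "ganicor" → "icor".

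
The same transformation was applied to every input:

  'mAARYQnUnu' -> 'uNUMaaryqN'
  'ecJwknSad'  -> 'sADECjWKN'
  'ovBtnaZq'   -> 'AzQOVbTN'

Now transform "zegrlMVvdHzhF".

ZHfZEGRLmvVDh

The transformation: move the last 3 characters to the front (rotate right by 3), then flip the case of every letter.
Starting from "zegrlMVvdHzhF": after the first operation, "zhFzegrlMVvdH"; after the second, "ZHfZEGRLmvVDh".
(Check on "ovBtnaZq": → "aZqovBtn" → "AzQOVbTN" ✓)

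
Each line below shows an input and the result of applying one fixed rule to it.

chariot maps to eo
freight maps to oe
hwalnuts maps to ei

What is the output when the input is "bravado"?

oa

Rule — shift every letter 3 places backward in the alphabet (wrapping around), then keep only the vowels.
Doing the same to "bravado": "oa".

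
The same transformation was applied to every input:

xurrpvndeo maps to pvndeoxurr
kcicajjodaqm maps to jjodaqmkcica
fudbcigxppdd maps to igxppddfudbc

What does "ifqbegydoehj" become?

The rule is to swap the front and back halves of the string, then move the last character to the front.
For "ifqbegydoehj", step one produces "ydoehjifqbeg"; step two turns that into "gydoehjifqbe".

gydoehjifqbe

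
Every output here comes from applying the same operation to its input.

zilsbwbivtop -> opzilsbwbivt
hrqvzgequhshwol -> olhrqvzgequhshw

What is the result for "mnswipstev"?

evmnswipst

Each output is the input with this applied: move the last 2 characters to the front (rotate right by 2).
So "mnswipstev" becomes "evmnswipst".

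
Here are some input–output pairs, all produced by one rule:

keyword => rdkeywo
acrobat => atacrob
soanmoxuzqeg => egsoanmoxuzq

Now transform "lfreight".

htlfreig

The rule is to move the last 2 characters to the front (rotate right by 2).
Applying that to "lfreight" gives "htlfreig".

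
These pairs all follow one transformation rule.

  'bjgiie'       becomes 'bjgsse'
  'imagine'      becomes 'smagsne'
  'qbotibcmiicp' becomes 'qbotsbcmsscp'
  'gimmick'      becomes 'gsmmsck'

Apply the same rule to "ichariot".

scharsot

What's happening: replace every "i" with "s".
On "ichariot" that produces "scharsot".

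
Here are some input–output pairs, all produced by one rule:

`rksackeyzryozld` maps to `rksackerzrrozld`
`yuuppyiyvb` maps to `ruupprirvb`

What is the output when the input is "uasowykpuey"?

Each output is the input with this applied: replace every "y" with "r".
For "uasowykpuey" the result is "uasowrkpuer".

uasowrkpuer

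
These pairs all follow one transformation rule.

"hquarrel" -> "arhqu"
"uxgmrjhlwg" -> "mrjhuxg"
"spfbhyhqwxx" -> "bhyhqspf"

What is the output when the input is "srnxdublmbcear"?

xdublmbcsrn

Rule — delete the last 3 characters, then move the first 3 characters to the end (rotate left by 3).
"srnxdublmbcear" → "srnxdublmbc" → "xdublmbcsrn".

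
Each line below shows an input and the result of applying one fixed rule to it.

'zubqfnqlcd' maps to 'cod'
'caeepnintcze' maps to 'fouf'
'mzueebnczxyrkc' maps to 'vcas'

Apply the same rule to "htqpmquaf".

rrg

The rule is to keep one character in every 3, starting at position 3 (positions 3rd, 6th, 9th, ...), then shift every letter 1 place forward in the alphabet (wrapping around).
On "htqpmquaf": the first step gives "qqf", and the second then gives "rrg".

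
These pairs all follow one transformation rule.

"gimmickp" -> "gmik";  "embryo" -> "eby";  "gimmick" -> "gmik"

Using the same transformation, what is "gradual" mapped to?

The rule is to keep every other character starting from the first (positions 1st, 3rd, 5th, ...).
"gradual" → "gaul".

gaul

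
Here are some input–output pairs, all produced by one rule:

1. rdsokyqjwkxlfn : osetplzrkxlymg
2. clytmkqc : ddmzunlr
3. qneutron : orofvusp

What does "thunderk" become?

luivoefs

What's happening: move the last character to the front, then shift every letter 1 place forward in the alphabet (wrapping around).
Applying both steps to "thunderk": "kthunder", then "luivoefs".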